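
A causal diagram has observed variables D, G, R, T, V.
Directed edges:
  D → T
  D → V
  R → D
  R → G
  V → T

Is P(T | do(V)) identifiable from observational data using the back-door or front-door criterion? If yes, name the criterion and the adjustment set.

desc(V)\{V}={T}; candidates ⊆ {D,G,R}.
size 0: {}; under {} V still reaches {D,G,R,T} ∋ T.
{D}: V⊥T given {D} in G with V→· removed — back-door holds.
P(T|do(V)) = Σ_{D} P(T|V,D)·P(D).

P(T|do(V)): backdoor, adjust for {D}.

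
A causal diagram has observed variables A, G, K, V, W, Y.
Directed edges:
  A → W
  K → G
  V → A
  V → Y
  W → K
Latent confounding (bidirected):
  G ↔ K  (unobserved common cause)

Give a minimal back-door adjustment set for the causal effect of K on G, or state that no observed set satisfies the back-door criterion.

K→G: no observed back-door set.

desc(K)\{K}={G}; candidates ⊆ {A,V,W,Y}.
K↔G: latent back-door arc(s) into K.
size 0: {}; under {} K still reaches {A,G,V,W,Y} ∋ G.
size 1: {A}, {V}, {W} …(+1); under {A} K still reaches {G,W} ∋ G.
size 2: {A,V}, {A,W}, {A,Y} …(+3); under {A,V} K still reaches {G,W} ∋ G.
K↔G cannot be blocked by any observed set — no back-door set.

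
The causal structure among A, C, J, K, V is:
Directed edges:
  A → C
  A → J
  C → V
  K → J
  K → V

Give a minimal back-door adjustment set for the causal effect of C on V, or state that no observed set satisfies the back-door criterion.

C→V: minimal back-door set ∅.

desc(C)\{C}={V}; candidates ⊆ {A,J,K}.
∅: C⊥V given ∅ in G with C→· removed — back-door holds.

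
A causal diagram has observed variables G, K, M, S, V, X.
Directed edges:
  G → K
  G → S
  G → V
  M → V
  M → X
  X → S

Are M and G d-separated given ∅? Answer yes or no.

Yes — M ⊥ G | ∅.

Bayes-Ball from M | ∅ reaches {S,V,X}.
G ∉ reach(M|∅) ⇒ M ⊥ G | ∅.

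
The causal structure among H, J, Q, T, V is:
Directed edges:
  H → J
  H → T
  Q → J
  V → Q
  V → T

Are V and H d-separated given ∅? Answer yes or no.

Bayes-Ball from V | ∅ reaches {J,Q,T}.
H ∉ reach(V|∅) ⇒ V ⊥ H | ∅.

Yes — V ⊥ H | ∅.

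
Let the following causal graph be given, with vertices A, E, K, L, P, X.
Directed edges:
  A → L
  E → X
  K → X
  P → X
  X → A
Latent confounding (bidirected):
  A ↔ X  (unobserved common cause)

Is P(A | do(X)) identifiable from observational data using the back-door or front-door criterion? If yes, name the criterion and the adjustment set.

desc(X)\{X}={A,L}; candidates ⊆ {E,K,P}.
X↔A: latent back-door arc(s) into X.
size 0: {}; under {} X still reaches {A,E,K,L,P} ∋ A.
size 1: {E}, {K}, {P}; under {E} X still reaches {A,K,L,P} ∋ A.
size 2: {E,K}, {E,P}, {K,P}; under {E,K} X still reaches {A,L,P} ∋ A.
X↔A cannot be blocked by any observed set — no back-door set.
No mediator lies on a directed X→…→A path.
Neither criterion identifies P(A|do(X)) in this graph.

P(A|do(X)): not identifiable (no BD/FD set).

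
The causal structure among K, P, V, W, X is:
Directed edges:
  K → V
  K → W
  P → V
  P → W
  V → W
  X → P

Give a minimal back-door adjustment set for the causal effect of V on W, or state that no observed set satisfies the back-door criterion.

V→W: minimal back-door set {K, P}.

desc(V)\{V}={W}; candidates ⊆ {K,P,X}.
size 0: {}; under {} V still reaches {K,P,W,X} ∋ W.
size 1: {K}, {P}, {X}; under {K} V still reaches {P,W,X} ∋ W.
{K,P}: V⊥W given {K,P} in G with V→· removed — back-door holds.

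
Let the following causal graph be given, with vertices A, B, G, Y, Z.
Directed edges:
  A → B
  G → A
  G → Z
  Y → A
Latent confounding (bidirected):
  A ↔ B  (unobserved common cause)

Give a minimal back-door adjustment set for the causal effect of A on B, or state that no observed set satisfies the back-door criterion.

A→B: no observed back-door set.

desc(A)\{A}={B}; candidates ⊆ {G,Y,Z}.
A↔B: latent back-door arc(s) into A.
size 0: {}; under {} A still reaches {B,G,Y,Z} ∋ B.
size 1: {G}, {Y}, {Z}; under {G} A still reaches {B,Y} ∋ B.
size 2: {G,Y}, {G,Z}, {Y,Z}; under {G,Y} A still reaches {B} ∋ B.
A↔B cannot be blocked by any observed set — no back-door set.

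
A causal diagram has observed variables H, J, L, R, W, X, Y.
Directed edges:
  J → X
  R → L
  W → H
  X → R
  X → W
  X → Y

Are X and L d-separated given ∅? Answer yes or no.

Bayes-Ball from X | ∅ reaches {H,J,L,R,W,Y}.
L ∈ reach(X|∅) ⇒ X ⊥̸ L | ∅.

No — X and L are d-connected given ∅.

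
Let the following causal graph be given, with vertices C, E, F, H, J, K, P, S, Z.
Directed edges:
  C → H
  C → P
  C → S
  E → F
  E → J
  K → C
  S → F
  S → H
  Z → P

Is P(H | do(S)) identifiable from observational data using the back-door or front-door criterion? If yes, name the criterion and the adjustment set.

P(H|do(S)): backdoor, adjust for {C}.

desc(S)\{S}={F,H}; candidates ⊆ {C,E,J,K,P,Z}.
size 0: {}; under {} S still reaches {C,H,K,P} ∋ H.
{C}: S⊥H given {C} in G with S→· removed — back-door holds.
P(H|do(S)) = Σ_{C} P(H|S,C)·P(C).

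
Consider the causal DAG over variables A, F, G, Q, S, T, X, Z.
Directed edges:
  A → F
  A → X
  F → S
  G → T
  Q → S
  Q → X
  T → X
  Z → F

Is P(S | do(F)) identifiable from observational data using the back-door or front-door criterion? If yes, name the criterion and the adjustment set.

P(S|do(F)): backdoor, adjust for ∅.

desc(F)\{F}={S}; candidates ⊆ {A,G,Q,T,X,Z}.
∅: F⊥S given ∅ in G with F→· removed — back-door holds.
P(S|do(F)) = P(S|F) — no adjustment needed.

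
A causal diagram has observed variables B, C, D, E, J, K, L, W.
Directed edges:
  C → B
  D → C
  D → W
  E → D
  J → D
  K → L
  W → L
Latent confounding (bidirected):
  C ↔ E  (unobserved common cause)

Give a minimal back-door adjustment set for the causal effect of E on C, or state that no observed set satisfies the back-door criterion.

desc(E)\{E}={B,C,D,L,W}; candidates ⊆ {J,K}.
E↔C: latent back-door arc(s) into E.
size 0: {}; under {} E still reaches {B,C} ∋ C.
size 1: {J}, {K}; under {J} E still reaches {B,C} ∋ C.
size 2: {J,K}; under {J,K} E still reaches {B,C} ∋ C.
E↔C cannot be blocked by any observed set — no back-door set.

E→C: no observed back-door set.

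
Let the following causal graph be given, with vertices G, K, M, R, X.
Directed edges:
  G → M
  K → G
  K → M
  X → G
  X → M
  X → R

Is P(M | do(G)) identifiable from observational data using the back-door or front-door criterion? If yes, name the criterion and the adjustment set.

P(M|do(G)): backdoor, adjust for {K, X}.

desc(G)\{G}={M}; candidates ⊆ {K,R,X}.
size 0: {}; under {} G still reaches {K,M,R,X} ∋ M.
size 1: {K}, {R}, {X}; under {K} G still reaches {M,R,X} ∋ M.
{K,X}: G⊥M given {K,X} in G with G→· removed — back-door holds.
P(M|do(G)) = Σ_{K,X} P(M|G,K,X)·P(K,X).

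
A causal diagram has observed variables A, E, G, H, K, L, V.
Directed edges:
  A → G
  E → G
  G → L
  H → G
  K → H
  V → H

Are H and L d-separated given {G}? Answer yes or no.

Yes — H ⊥ L | {G}.

Bayes-Ball from H | {G} reaches {A,E,K,V}.
L ∉ reach(H|{G}) ⇒ H ⊥ L | {G}.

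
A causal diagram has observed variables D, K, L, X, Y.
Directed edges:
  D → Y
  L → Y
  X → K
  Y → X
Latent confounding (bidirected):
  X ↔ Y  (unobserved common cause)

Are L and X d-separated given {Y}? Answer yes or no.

Bayes-Ball from L | {Y} reaches {D,K,X}.
X ∈ reach(L|{Y}) ⇒ L ⊥̸ X | {Y}.

No — L and X are d-connected given {Y}.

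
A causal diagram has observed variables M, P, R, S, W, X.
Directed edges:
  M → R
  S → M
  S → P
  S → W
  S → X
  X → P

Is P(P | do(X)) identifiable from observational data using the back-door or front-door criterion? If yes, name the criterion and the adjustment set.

P(P|do(X)): backdoor, adjust for {S}.

desc(X)\{X}={P}; candidates ⊆ {M,R,S,W}.
size 0: {}; under {} X still reaches {M,P,R,S,W} ∋ P.
{S}: X⊥P given {S} in G with X→· removed — back-door holds.
P(P|do(X)) = Σ_{S} P(P|X,S)·P(S).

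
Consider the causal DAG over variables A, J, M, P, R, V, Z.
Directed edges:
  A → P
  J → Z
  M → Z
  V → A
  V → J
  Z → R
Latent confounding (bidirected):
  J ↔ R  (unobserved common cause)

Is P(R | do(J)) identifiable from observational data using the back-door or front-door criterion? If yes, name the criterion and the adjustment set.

P(R|do(J)): frontdoor, adjust for {Z}.

desc(J)\{J}={R,Z}; candidates ⊆ {A,M,P,V}.
J↔R: latent back-door arc(s) into J.
size 0: {}; under {} J still reaches {A,P,R,V} ∋ R.
size 1: {A}, {M}, {P} …(+1); under {A} J still reaches {R,V} ∋ R.
size 2: {A,M}, {A,P}, {A,V} …(+3); under {A,M} J still reaches {R,V} ∋ R.
J↔R cannot be blocked by any observed set — no back-door set.
{Z}: (i) intercepts every directed J→R path; (ii) no back-door J→{Z}; (iii) {J} blocks every back-door {Z}→R. Front-door holds.
P(R|do(J)) = Σ_{Z} P(Z|J) Σ_{J'} P(R|Z,J')P(J').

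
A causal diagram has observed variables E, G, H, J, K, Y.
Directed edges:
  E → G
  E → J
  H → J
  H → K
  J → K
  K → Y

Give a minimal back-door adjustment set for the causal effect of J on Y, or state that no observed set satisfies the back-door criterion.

desc(J)\{J}={K,Y}; candidates ⊆ {E,G,H}.
size 0: {}; under {} J still reaches {E,G,H,K,Y} ∋ Y.
{H}: J⊥Y given {H} in G with J→· removed — back-door holds.

J→Y: minimal back-door set {H}.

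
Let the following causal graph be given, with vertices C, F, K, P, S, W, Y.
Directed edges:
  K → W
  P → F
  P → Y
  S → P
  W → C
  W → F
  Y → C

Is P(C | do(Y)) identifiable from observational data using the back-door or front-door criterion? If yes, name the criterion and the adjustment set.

desc(Y)\{Y}={C}; candidates ⊆ {F,K,P,S,W}.
∅: Y⊥C given ∅ in G with Y→· removed — back-door holds.
P(C|do(Y)) = P(C|Y) — no adjustment needed.

P(C|do(Y)): backdoor, adjust for ∅.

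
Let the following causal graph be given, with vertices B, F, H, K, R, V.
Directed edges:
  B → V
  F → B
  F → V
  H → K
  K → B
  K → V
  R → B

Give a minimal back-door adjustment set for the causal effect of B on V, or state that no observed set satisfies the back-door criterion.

B→V: minimal back-door set {F, K}.

desc(B)\{B}={V}; candidates ⊆ {F,H,K,R}.
size 0: {}; under {} B still reaches {F,H,K,R,V} ∋ V.
size 1: {F}, {H}, {K} …(+1); under {F} B still reaches {H,K,R,V} ∋ V.
{F,K}: B⊥V given {F,K} in G with B→· removed — back-door holds.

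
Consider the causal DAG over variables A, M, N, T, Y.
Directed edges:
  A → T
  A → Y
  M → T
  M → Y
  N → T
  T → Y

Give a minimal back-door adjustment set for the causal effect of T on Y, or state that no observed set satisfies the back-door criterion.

T→Y: minimal back-door set {A, M}.

desc(T)\{T}={Y}; candidates ⊆ {A,M,N}.
size 0: {}; under {} T still reaches {A,M,N,Y} ∋ Y.
size 1: {A}, {M}, {N}; under {A} T still reaches {M,N,Y} ∋ Y.
{A,M}: T⊥Y given {A,M} in G with T→· removed — back-door holds.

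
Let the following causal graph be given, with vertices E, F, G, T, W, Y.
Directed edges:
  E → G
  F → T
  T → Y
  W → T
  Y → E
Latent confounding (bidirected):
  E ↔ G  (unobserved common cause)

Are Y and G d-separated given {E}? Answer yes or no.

No — Y and G are d-connected given {E}.

Bayes-Ball from Y | {E} reaches {F,G,T,W}.
G ∈ reach(Y|{E}) ⇒ Y ⊥̸ G | {E}.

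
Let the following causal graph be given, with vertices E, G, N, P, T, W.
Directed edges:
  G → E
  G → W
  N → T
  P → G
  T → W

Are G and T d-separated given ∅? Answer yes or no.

Yes — G ⊥ T | ∅.

Bayes-Ball from G | ∅ reaches {E,P,W}.
T ∉ reach(G|∅) ⇒ G ⊥ T | ∅.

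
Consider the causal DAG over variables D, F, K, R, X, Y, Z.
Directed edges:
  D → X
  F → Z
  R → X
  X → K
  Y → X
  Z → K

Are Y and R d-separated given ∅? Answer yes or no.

Yes — Y ⊥ R | ∅.

Bayes-Ball from Y | ∅ reaches {K,X}.
R ∉ reach(Y|∅) ⇒ Y ⊥ R | ∅.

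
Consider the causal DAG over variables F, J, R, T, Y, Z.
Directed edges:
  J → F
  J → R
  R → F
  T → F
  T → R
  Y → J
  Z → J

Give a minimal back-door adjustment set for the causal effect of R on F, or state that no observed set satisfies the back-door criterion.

desc(R)\{R}={F}; candidates ⊆ {J,T,Y,Z}.
size 0: {}; under {} R still reaches {F,J,T,Y,Z} ∋ F.
size 1: {J}, {T}, {Y} …(+1); under {J} R still reaches {F,T} ∋ F.
{J,T}: R⊥F given {J,T} in G with R→· removed — back-door holds.

R→F: minimal back-door set {J, T}.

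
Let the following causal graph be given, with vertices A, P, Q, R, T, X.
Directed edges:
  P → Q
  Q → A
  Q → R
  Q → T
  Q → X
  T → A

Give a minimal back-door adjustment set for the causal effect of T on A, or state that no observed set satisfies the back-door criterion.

T→A: minimal back-door set {Q}.

desc(T)\{T}={A}; candidates ⊆ {P,Q,R,X}.
size 0: {}; under {} T still reaches {A,P,Q,R,X} ∋ A.
{Q}: T⊥A given {Q} in G with T→· removed — back-door holds.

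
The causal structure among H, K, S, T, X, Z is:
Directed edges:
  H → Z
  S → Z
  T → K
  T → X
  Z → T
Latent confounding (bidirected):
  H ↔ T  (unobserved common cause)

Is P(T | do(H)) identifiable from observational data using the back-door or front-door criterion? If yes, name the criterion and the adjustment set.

desc(H)\{H}={K,T,X,Z}; candidates ⊆ {S}.
H↔T: latent back-door arc(s) into H.
size 0: {}; under {} H still reaches {K,T,X} ∋ T.
size 1: {S}; under {S} H still reaches {K,T,X} ∋ T.
H↔T cannot be blocked by any observed set — no back-door set.
{Z}: (i) intercepts every directed H→T path; (ii) no back-door H→{Z}; (iii) {H} blocks every back-door {Z}→T. Front-door holds.
P(T|do(H)) = Σ_{Z} P(Z|H) Σ_{H'} P(T|Z,H')P(H').

P(T|do(H)): frontdoor, adjust for {Z}.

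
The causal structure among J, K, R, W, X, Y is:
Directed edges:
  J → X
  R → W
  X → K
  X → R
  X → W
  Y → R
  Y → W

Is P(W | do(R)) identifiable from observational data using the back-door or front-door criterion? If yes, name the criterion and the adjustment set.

P(W|do(R)): backdoor, adjust for {X, Y}.

desc(R)\{R}={W}; candidates ⊆ {J,K,X,Y}.
size 0: {}; under {} R still reaches {J,K,W,X,Y} ∋ W.
size 1: {J}, {K}, {X} …(+1); under {J} R still reaches {K,W,X,Y} ∋ W.
{X,Y}: R⊥W given {X,Y} in G with R→· removed — back-door holds.
P(W|do(R)) = Σ_{X,Y} P(W|R,X,Y)·P(X,Y).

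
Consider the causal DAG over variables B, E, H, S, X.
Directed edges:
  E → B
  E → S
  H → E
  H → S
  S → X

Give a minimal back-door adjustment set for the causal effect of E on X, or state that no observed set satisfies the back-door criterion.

desc(E)\{E}={B,S,X}; candidates ⊆ {H}.
size 0: {}; under {} E still reaches {H,S,X} ∋ X.
{H}: E⊥X given {H} in G with E→· removed — back-door holds.

E→X: minimal back-door set {H}.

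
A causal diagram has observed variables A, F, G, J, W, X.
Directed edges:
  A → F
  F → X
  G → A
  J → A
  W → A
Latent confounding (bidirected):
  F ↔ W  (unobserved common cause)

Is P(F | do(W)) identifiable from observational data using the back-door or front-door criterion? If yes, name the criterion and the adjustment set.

desc(W)\{W}={A,F,X}; candidates ⊆ {G,J}.
W↔F: latent back-door arc(s) into W.
size 0: {}; under {} W still reaches {F,X} ∋ F.
size 1: {G}, {J}; under {G} W still reaches {F,X} ∋ F.
size 2: {G,J}; under {G,J} W still reaches {F,X} ∋ F.
W↔F cannot be blocked by any observed set — no back-door set.
{A}: (i) intercepts every directed W→F path; (ii) no back-door W→{A}; (iii) {W} blocks every back-door {A}→F. Front-door holds.
P(F|do(W)) = Σ_{A} P(A|W) Σ_{W'} P(F|A,W')P(W').

P(F|do(W)): frontdoor, adjust for {A}.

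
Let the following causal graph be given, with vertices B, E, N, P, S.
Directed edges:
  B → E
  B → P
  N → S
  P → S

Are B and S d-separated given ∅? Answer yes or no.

No — B and S are d-connected given ∅.

Bayes-Ball from B | ∅ reaches {E,P,S}.
S ∈ reach(B|∅) ⇒ B ⊥̸ S | ∅.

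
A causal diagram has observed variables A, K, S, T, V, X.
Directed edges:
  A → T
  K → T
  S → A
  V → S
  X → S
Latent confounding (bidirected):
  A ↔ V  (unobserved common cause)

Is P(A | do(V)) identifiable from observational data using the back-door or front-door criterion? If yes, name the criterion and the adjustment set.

desc(V)\{V}={A,S,T}; candidates ⊆ {K,X}.
V↔A: latent back-door arc(s) into V.
size 0: {}; under {} V still reaches {A,T} ∋ A.
size 1: {K}, {X}; under {K} V still reaches {A,T} ∋ A.
size 2: {K,X}; under {K,X} V still reaches {A,T} ∋ A.
V↔A cannot be blocked by any observed set — no back-door set.
{S}: (i) intercepts every directed V→A path; (ii) no back-door V→{S}; (iii) {V} blocks every back-door {S}→A. Front-door holds.
P(A|do(V)) = Σ_{S} P(S|V) Σ_{V'} P(A|S,V')P(V').

P(A|do(V)): frontdoor, adjust for {S}.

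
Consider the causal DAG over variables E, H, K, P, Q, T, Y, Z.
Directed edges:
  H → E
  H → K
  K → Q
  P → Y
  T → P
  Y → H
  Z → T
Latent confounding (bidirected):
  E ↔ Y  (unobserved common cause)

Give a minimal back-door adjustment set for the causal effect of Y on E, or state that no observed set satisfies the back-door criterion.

Y→E: no observed back-door set.

desc(Y)\{Y}={E,H,K,Q}; candidates ⊆ {P,T,Z}.
Y↔E: latent back-door arc(s) into Y.
size 0: {}; under {} Y still reaches {E,P,T,Z} ∋ E.
size 1: {P}, {T}, {Z}; under {P} Y still reaches {E} ∋ E.
size 2: {P,T}, {P,Z}, {T,Z}; under {P,T} Y still reaches {E} ∋ E.
Y↔E cannot be blocked by any observed set — no back-door set.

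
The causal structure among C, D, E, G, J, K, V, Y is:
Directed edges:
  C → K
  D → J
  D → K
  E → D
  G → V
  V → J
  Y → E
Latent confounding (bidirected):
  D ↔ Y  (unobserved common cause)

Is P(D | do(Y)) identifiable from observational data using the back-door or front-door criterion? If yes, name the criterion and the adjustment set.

desc(Y)\{Y}={D,E,J,K}; candidates ⊆ {C,G,V}.
Y↔D: latent back-door arc(s) into Y.
size 0: {}; under {} Y still reaches {D,J,K} ∋ D.
size 1: {C}, {G}, {V}; under {C} Y still reaches {D,J,K} ∋ D.
size 2: {C,G}, {C,V}, {G,V}; under {C,G} Y still reaches {D,J,K} ∋ D.
Y↔D cannot be blocked by any observed set — no back-door set.
{E}: (i) intercepts every directed Y→D path; (ii) no back-door Y→{E}; (iii) {Y} blocks every back-door {E}→D. Front-door holds.
P(D|do(Y)) = Σ_{E} P(E|Y) Σ_{Y'} P(D|E,Y')P(Y').

P(D|do(Y)): frontdoor, adjust for {E}.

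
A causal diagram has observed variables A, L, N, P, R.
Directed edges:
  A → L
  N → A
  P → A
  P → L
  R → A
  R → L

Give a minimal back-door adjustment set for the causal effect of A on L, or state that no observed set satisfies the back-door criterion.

desc(A)\{A}={L}; candidates ⊆ {N,P,R}.
size 0: {}; under {} A still reaches {L,N,P,R} ∋ L.
size 1: {N}, {P}, {R}; under {N} A still reaches {L,P,R} ∋ L.
{P,R}: A⊥L given {P,R} in G with A→· removed — back-door holds.

A→L: minimal back-door set {P, R}.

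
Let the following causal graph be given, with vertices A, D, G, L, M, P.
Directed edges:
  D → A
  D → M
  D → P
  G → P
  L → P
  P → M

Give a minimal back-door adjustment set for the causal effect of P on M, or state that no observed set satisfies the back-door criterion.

P→M: minimal back-door set {D}.

desc(P)\{P}={M}; candidates ⊆ {A,D,G,L}.
size 0: {}; under {} P still reaches {A,D,G,L,M} ∋ M.
{D}: P⊥M given {D} in G with P→· removed — back-door holds.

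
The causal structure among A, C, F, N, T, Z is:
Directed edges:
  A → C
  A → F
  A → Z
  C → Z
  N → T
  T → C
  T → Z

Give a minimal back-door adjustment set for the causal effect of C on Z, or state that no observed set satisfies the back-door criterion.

desc(C)\{C}={Z}; candidates ⊆ {A,F,N,T}.
size 0: {}; under {} C still reaches {A,F,N,T,Z} ∋ Z.
size 1: {A}, {F}, {N} …(+1); under {A} C still reaches {N,T,Z} ∋ Z.
{A,T}: C⊥Z given {A,T} in G with C→· removed — back-door holds.

C→Z: minimal back-door set {A, T}.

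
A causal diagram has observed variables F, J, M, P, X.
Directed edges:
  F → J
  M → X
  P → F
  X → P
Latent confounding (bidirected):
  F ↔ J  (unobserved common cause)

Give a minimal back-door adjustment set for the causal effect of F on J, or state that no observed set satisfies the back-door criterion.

F→J: no observed back-door set.

desc(F)\{F}={J}; candidates ⊆ {M,P,X}.
F↔J: latent back-door arc(s) into F.
size 0: {}; under {} F still reaches {J,M,P,X} ∋ J.
size 1: {M}, {P}, {X}; under {M} F still reaches {J,P,X} ∋ J.
size 2: {M,P}, {M,X}, {P,X}; under {M,P} F still reaches {J} ∋ J.
F↔J cannot be blocked by any observed set — no back-door set.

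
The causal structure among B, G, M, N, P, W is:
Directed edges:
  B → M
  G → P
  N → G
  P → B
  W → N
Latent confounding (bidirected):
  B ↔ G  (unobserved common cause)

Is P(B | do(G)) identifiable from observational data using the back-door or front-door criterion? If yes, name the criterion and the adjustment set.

desc(G)\{G}={B,M,P}; candidates ⊆ {N,W}.
G↔B: latent back-door arc(s) into G.
size 0: {}; under {} G still reaches {B,M,N,W} ∋ B.
size 1: {N}, {W}; under {N} G still reaches {B,M} ∋ B.
size 2: {N,W}; under {N,W} G still reaches {B,M} ∋ B.
G↔B cannot be blocked by any observed set — no back-door set.
{P}: (i) intercepts every directed G→B path; (ii) no back-door G→{P}; (iii) {G} blocks every back-door {P}→B. Front-door holds.
P(B|do(G)) = Σ_{P} P(P|G) Σ_{G'} P(B|P,G')P(G').

P(B|do(G)): frontdoor, adjust for {P}.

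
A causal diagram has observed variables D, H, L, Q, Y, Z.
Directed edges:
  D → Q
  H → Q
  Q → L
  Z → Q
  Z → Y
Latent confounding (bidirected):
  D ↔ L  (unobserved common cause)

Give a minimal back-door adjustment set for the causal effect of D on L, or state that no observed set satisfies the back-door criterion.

D→L: no observed back-door set.

desc(D)\{D}={L,Q}; candidates ⊆ {H,Y,Z}.
D↔L: latent back-door arc(s) into D.
size 0: {}; under {} D still reaches {L} ∋ L.
size 1: {H}, {Y}, {Z}; under {H} D still reaches {L} ∋ L.
size 2: {H,Y}, {H,Z}, {Y,Z}; under {H,Y} D still reaches {L} ∋ L.
D↔L cannot be blocked by any observed set — no back-door set.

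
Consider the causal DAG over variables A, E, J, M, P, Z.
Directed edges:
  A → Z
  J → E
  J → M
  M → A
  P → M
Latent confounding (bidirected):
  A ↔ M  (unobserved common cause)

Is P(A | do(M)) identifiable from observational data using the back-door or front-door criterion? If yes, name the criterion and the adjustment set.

desc(M)\{M}={A,Z}; candidates ⊆ {E,J,P}.
M↔A: latent back-door arc(s) into M.
size 0: {}; under {} M still reaches {A,E,J,P,Z} ∋ A.
size 1: {E}, {J}, {P}; under {E} M still reaches {A,J,P,Z} ∋ A.
size 2: {E,J}, {E,P}, {J,P}; under {E,J} M still reaches {A,P,Z} ∋ A.
M↔A cannot be blocked by any observed set — no back-door set.
No mediator lies on a directed M→…→A path.
Neither criterion identifies P(A|do(M)) in this graph.

P(A|do(M)): not identifiable (no BD/FD set).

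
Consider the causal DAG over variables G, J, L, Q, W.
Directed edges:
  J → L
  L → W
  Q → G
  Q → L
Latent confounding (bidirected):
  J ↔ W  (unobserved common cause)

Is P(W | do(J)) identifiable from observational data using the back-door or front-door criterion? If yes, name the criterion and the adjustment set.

P(W|do(J)): frontdoor, adjust for {L}.

desc(J)\{J}={L,W}; candidates ⊆ {G,Q}.
J↔W: latent back-door arc(s) into J.
size 0: {}; under {} J still reaches {W} ∋ W.
size 1: {G}, {Q}; under {G} J still reaches {W} ∋ W.
size 2: {G,Q}; under {G,Q} J still reaches {W} ∋ W.
J↔W cannot be blocked by any observed set — no back-door set.
{L}: (i) intercepts every directed J→W path; (ii) no back-door J→{L}; (iii) {J} blocks every back-door {L}→W. Front-door holds.
P(W|do(J)) = Σ_{L} P(L|J) Σ_{J'} P(W|L,J')P(J').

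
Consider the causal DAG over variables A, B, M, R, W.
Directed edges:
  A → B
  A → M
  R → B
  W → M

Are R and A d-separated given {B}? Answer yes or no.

Bayes-Ball from R | {B} reaches {A,M}.
A ∈ reach(R|{B}) ⇒ R ⊥̸ A | {B}.

No — R and A are d-connected given {B}.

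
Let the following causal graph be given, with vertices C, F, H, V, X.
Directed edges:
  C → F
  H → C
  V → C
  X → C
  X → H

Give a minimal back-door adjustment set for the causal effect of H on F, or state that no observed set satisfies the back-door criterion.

desc(H)\{H}={C,F}; candidates ⊆ {V,X}.
size 0: {}; under {} H still reaches {C,F,X} ∋ F.
{X}: H⊥F given {X} in G with H→· removed — back-door holds.

H→F: minimal back-door set {X}.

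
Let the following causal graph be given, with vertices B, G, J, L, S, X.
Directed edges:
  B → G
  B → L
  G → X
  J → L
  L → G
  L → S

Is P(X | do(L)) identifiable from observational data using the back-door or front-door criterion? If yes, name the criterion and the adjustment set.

P(X|do(L)): backdoor, adjust for {B}.

desc(L)\{L}={G,S,X}; candidates ⊆ {B,J}.
size 0: {}; under {} L still reaches {B,G,J,X} ∋ X.
{B}: L⊥X given {B} in G with L→· removed — back-door holds.
P(X|do(L)) = Σ_{B} P(X|L,B)·P(B).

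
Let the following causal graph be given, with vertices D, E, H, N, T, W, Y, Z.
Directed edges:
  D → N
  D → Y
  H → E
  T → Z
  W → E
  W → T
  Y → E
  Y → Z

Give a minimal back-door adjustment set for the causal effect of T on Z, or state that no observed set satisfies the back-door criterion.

T→Z: minimal back-door set ∅.

desc(T)\{T}={Z}; candidates ⊆ {D,E,H,N,W,Y}.
∅: T⊥Z given ∅ in G with T→· removed — back-door holds.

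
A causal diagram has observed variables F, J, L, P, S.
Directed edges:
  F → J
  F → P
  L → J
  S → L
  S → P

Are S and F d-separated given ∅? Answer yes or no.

Bayes-Ball from S | ∅ reaches {J,L,P}.
F ∉ reach(S|∅) ⇒ S ⊥ F | ∅.

Yes — S ⊥ F | ∅.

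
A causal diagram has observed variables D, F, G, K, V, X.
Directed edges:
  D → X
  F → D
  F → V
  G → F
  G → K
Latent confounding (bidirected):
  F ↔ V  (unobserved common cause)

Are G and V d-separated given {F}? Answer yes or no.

Bayes-Ball from G | {F} reaches {K,V}.
V ∈ reach(G|{F}) ⇒ G ⊥̸ V | {F}.

No — G and V are d-connected given {F}.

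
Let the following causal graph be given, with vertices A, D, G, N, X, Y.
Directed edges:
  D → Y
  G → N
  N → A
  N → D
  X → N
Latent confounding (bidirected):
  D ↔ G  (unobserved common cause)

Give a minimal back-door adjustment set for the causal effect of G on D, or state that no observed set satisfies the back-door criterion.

desc(G)\{G}={A,D,N,Y}; candidates ⊆ {X}.
G↔D: latent back-door arc(s) into G.
size 0: {}; under {} G still reaches {D,Y} ∋ D.
size 1: {X}; under {X} G still reaches {D,Y} ∋ D.
G↔D cannot be blocked by any observed set — no back-door set.

G→D: no observed back-door set.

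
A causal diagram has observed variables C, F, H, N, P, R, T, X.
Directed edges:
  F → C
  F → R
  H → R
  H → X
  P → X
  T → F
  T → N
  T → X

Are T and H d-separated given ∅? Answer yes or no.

Yes — T ⊥ H | ∅.

Bayes-Ball from T | ∅ reaches {C,F,N,R,X}.
H ∉ reach(T|∅) ⇒ T ⊥ H | ∅.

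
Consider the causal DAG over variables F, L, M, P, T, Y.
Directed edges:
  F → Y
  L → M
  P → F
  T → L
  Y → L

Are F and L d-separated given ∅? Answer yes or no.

No — F and L are d-connected given ∅.

Bayes-Ball from F | ∅ reaches {L,M,P,Y}.
L ∈ reach(F|∅) ⇒ F ⊥̸ L | ∅.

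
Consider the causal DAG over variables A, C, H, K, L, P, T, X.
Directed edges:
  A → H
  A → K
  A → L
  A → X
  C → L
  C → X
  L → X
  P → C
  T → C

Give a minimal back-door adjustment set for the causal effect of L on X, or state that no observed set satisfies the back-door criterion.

L→X: minimal back-door set {A, C}.

desc(L)\{L}={X}; candidates ⊆ {A,C,H,K,P,T}.
size 0: {}; under {} L still reaches {A,C,H,K,P,T,X} ∋ X.
size 1: {A}, {C}, {H} …(+3); under {A} L still reaches {C,P,T,X} ∋ X.
{A,C}: L⊥X given {A,C} in G with L→· removed — back-door holds.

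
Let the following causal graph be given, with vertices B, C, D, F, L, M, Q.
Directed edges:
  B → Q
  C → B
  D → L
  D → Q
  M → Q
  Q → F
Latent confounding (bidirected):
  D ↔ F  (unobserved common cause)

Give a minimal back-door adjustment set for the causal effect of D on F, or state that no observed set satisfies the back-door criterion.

D→F: no observed back-door set.

desc(D)\{D}={F,L,Q}; candidates ⊆ {B,C,M}.
D↔F: latent back-door arc(s) into D.
size 0: {}; under {} D still reaches {F} ∋ F.
size 1: {B}, {C}, {M}; under {B} D still reaches {F} ∋ F.
size 2: {B,C}, {B,M}, {C,M}; under {B,C} D still reaches {F} ∋ F.
D↔F cannot be blocked by any observed set — no back-door set.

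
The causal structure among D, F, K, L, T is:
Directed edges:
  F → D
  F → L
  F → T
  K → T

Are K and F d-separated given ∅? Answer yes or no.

Bayes-Ball from K | ∅ reaches {T}.
F ∉ reach(K|∅) ⇒ K ⊥ F | ∅.

Yes — K ⊥ F | ∅.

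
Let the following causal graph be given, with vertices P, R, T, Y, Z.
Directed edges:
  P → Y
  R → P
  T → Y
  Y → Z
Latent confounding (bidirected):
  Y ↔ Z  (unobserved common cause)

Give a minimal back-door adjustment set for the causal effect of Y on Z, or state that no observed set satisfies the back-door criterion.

desc(Y)\{Y}={Z}; candidates ⊆ {P,R,T}.
Y↔Z: latent back-door arc(s) into Y.
size 0: {}; under {} Y still reaches {P,R,T,Z} ∋ Z.
size 1: {P}, {R}, {T}; under {P} Y still reaches {T,Z} ∋ Z.
size 2: {P,R}, {P,T}, {R,T}; under {P,R} Y still reaches {T,Z} ∋ Z.
Y↔Z cannot be blocked by any observed set — no back-door set.

Y→Z: no observed back-door set.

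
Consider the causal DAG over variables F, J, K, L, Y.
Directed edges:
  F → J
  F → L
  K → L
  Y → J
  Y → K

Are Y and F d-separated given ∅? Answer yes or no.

Yes — Y ⊥ F | ∅.

Bayes-Ball from Y | ∅ reaches {J,K,L}.
F ∉ reach(Y|∅) ⇒ Y ⊥ F | ∅.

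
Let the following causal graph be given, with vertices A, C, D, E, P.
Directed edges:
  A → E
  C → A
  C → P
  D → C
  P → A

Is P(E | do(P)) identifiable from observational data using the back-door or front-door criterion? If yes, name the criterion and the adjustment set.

desc(P)\{P}={A,E}; candidates ⊆ {C,D}.
size 0: {}; under {} P still reaches {A,C,D,E} ∋ E.
{C}: P⊥E given {C} in G with P→· removed — back-door holds.
P(E|do(P)) = Σ_{C} P(E|P,C)·P(C).

P(E|do(P)): backdoor, adjust for {C}.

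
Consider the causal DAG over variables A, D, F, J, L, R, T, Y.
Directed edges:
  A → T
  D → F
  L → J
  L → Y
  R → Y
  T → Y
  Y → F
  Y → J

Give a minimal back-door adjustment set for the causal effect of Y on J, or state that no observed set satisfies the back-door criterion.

Y→J: minimal back-door set {L}.

desc(Y)\{Y}={F,J}; candidates ⊆ {A,D,L,R,T}.
size 0: {}; under {} Y still reaches {A,J,L,R,T} ∋ J.
{L}: Y⊥J given {L} in G with Y→· removed — back-door holds.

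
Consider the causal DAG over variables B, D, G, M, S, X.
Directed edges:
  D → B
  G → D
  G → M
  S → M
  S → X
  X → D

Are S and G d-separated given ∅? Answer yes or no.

Yes — S ⊥ G | ∅.

Bayes-Ball from S | ∅ reaches {B,D,M,X}.
G ∉ reach(S|∅) ⇒ S ⊥ G | ∅.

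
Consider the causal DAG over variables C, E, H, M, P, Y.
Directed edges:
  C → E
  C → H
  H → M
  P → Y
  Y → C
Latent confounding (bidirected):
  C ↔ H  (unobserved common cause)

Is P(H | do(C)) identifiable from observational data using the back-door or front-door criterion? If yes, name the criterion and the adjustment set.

desc(C)\{C}={E,H,M}; candidates ⊆ {P,Y}.
C↔H: latent back-door arc(s) into C.
size 0: {}; under {} C still reaches {H,M,P,Y} ∋ H.
size 1: {P}, {Y}; under {P} C still reaches {H,M,Y} ∋ H.
size 2: {P,Y}; under {P,Y} C still reaches {H,M} ∋ H.
C↔H cannot be blocked by any observed set — no back-door set.
No mediator lies on a directed C→…→H path.
Neither criterion identifies P(H|do(C)) in this graph.

P(H|do(C)): not identifiable (no BD/FD set).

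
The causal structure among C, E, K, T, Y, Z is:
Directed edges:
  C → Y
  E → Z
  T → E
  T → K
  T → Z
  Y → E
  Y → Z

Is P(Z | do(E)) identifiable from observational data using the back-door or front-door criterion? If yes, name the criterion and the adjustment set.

desc(E)\{E}={Z}; candidates ⊆ {C,K,T,Y}.
size 0: {}; under {} E still reaches {C,K,T,Y,Z} ∋ Z.
size 1: {C}, {K}, {T} …(+1); under {C} E still reaches {K,T,Y,Z} ∋ Z.
{T,Y}: E⊥Z given {T,Y} in G with E→· removed — back-door holds.
P(Z|do(E)) = Σ_{T,Y} P(Z|E,T,Y)·P(T,Y).

P(Z|do(E)): backdoor, adjust for {T, Y}.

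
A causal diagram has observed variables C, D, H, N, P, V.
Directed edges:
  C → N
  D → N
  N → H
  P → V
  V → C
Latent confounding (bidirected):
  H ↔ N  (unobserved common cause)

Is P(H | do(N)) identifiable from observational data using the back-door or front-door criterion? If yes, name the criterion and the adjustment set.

P(H|do(N)): not identifiable (no BD/FD set).

desc(N)\{N}={H}; candidates ⊆ {C,D,P,V}.
N↔H: latent back-door arc(s) into N.
size 0: {}; under {} N still reaches {C,D,H,P,V} ∋ H.
size 1: {C}, {D}, {P} …(+1); under {C} N still reaches {D,H} ∋ H.
size 2: {C,D}, {C,P}, {C,V} …(+3); under {C,D} N still reaches {H} ∋ H.
N↔H cannot be blocked by any observed set — no back-door set.
No mediator lies on a directed N→…→H path.
Neither criterion identifies P(H|do(N)) in this graph.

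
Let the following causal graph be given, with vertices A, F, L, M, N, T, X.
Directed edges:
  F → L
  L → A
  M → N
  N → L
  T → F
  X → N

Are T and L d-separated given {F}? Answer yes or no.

Yes — T ⊥ L | {F}.

Bayes-Ball from T | {F} reaches ∅.
L ∉ reach(T|{F}) ⇒ T ⊥ L | {F}.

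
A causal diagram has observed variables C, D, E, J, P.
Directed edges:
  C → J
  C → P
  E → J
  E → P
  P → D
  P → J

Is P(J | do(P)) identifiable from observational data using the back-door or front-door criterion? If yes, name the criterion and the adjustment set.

P(J|do(P)): backdoor, adjust for {C, E}.

desc(P)\{P}={D,J}; candidates ⊆ {C,E}.
size 0: {}; under {} P still reaches {C,E,J} ∋ J.
size 1: {C}, {E}; under {C} P still reaches {E,J} ∋ J.
{C,E}: P⊥J given {C,E} in G with P→· removed — back-door holds.
P(J|do(P)) = Σ_{C,E} P(J|P,C,E)·P(C,E).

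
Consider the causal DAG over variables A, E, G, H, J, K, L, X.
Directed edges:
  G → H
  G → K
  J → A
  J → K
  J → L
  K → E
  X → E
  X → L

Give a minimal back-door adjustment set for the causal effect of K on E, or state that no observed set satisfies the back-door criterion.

K→E: minimal back-door set ∅.

desc(K)\{K}={E}; candidates ⊆ {A,G,H,J,L,X}.
∅: K⊥E given ∅ in G with K→· removed — back-door holds.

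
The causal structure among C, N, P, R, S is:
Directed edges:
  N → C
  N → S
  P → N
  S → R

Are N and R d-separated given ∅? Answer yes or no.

Bayes-Ball from N | ∅ reaches {C,P,R,S}.
R ∈ reach(N|∅) ⇒ N ⊥̸ R | ∅.

No — N and R are d-connected given ∅.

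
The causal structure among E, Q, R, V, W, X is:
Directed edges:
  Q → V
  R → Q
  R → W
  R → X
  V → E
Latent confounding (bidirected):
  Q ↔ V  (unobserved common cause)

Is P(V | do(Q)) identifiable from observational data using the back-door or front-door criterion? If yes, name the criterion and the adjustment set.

desc(Q)\{Q}={E,V}; candidates ⊆ {R,W,X}.
Q↔V: latent back-door arc(s) into Q.
size 0: {}; under {} Q still reaches {E,R,V,W,X} ∋ V.
size 1: {R}, {W}, {X}; under {R} Q still reaches {E,V} ∋ V.
size 2: {R,W}, {R,X}, {W,X}; under {R,W} Q still reaches {E,V} ∋ V.
Q↔V cannot be blocked by any observed set — no back-door set.
No mediator lies on a directed Q→…→V path.
Neither criterion identifies P(V|do(Q)) in this graph.

P(V|do(Q)): not identifiable (no BD/FD set).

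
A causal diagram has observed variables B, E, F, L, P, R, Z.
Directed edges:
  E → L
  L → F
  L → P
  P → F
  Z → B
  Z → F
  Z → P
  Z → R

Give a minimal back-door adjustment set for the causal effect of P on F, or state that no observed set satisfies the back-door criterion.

desc(P)\{P}={F}; candidates ⊆ {B,E,L,R,Z}.
size 0: {}; under {} P still reaches {B,E,F,L,R,Z} ∋ F.
size 1: {B}, {E}, {L} …(+2); under {B} P still reaches {E,F,L,R,Z} ∋ F.
{L,Z}: P⊥F given {L,Z} in G with P→· removed — back-door holds.

P→F: minimal back-door set {L, Z}.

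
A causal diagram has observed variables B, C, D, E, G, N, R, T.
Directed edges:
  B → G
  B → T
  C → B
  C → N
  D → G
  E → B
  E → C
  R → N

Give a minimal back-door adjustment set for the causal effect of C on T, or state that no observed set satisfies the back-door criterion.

C→T: minimal back-door set {E}.

desc(C)\{C}={B,G,N,T}; candidates ⊆ {D,E,R}.
size 0: {}; under {} C still reaches {B,E,G,T} ∋ T.
{E}: C⊥T given {E} in G with C→· removed — back-door holds.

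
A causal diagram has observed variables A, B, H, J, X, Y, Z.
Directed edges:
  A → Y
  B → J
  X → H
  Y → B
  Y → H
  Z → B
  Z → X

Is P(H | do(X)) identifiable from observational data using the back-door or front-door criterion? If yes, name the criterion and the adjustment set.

P(H|do(X)): backdoor, adjust for ∅.

desc(X)\{X}={H}; candidates ⊆ {A,B,J,Y,Z}.
∅: X⊥H given ∅ in G with X→· removed — back-door holds.
P(H|do(X)) = P(H|X) — no adjustment needed.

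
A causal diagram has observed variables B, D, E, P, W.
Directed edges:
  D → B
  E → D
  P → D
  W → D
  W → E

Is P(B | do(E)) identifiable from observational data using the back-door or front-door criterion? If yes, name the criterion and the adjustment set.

P(B|do(E)): backdoor, adjust for {W}.

desc(E)\{E}={B,D}; candidates ⊆ {P,W}.
size 0: {}; under {} E still reaches {B,D,W} ∋ B.
{W}: E⊥B given {W} in G with E→· removed — back-door holds.
P(B|do(E)) = Σ_{W} P(B|E,W)·P(W).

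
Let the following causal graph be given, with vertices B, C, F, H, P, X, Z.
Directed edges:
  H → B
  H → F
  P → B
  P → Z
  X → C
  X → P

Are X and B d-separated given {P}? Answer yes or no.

Bayes-Ball from X | {P} reaches {C}.
B ∉ reach(X|{P}) ⇒ X ⊥ B | {P}.

Yes — X ⊥ B | {P}.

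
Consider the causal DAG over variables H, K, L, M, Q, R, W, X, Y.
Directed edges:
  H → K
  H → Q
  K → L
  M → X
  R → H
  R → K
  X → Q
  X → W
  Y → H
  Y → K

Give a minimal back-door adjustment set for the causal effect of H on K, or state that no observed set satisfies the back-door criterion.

desc(H)\{H}={K,L,Q}; candidates ⊆ {M,R,W,X,Y}.
size 0: {}; under {} H still reaches {K,L,R,Y} ∋ K.
size 1: {M}, {R}, {W} …(+2); under {M} H still reaches {K,L,R,Y} ∋ K.
{R,Y}: H⊥K given {R,Y} in G with H→· removed — back-door holds.

H→K: minimal back-door set {R, Y}.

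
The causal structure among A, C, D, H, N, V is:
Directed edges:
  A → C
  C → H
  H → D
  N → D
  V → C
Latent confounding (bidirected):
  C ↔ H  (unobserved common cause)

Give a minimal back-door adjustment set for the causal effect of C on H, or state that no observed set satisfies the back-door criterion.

desc(C)\{C}={D,H}; candidates ⊆ {A,N,V}.
C↔H: latent back-door arc(s) into C.
size 0: {}; under {} C still reaches {A,D,H,V} ∋ H.
size 1: {A}, {N}, {V}; under {A} C still reaches {D,H,V} ∋ H.
size 2: {A,N}, {A,V}, {N,V}; under {A,N} C still reaches {D,H,V} ∋ H.
C↔H cannot be blocked by any observed set — no back-door set.

C→H: no observed back-door set.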